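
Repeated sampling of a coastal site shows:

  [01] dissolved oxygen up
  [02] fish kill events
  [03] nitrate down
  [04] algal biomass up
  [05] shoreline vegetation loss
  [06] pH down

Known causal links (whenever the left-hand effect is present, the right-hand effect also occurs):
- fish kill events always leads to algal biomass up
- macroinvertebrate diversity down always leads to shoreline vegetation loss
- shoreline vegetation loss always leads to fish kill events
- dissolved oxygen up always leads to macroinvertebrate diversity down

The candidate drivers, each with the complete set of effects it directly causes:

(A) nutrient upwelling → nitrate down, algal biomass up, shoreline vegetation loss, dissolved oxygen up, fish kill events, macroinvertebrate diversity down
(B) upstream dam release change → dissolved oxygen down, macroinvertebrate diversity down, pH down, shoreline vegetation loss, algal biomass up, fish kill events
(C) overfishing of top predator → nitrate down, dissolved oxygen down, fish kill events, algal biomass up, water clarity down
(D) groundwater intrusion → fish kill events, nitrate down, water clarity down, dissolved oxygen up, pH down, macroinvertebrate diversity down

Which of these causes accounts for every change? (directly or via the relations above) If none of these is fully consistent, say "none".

D

For each candidate, compare predicted effects to what was observed:
(A) nutrient upwelling — dissolved oxygen up +; fish kill events +; nitrate down +; algal biomass up +; shoreline vegetation loss +; pH down -
(B) upstream dam release change — fails on dissolved oxygen up, nitrate down (predicts dissolved oxygen down, not dissolved oxygen up)
(C) overfishing of top predator — fails on dissolved oxygen up, shoreline vegetation loss, pH down (predicts dissolved oxygen down, not dissolved oxygen up)
(D) groundwater intrusion — dissolved oxygen up +; fish kill events +; nitrate down +; algal biomass up + (through fish kill events → algal biomass up); shoreline vegetation loss + (through macroinvertebrate diversity down → shoreline vegetation loss); pH down +
Only (D) is consistent with every observation.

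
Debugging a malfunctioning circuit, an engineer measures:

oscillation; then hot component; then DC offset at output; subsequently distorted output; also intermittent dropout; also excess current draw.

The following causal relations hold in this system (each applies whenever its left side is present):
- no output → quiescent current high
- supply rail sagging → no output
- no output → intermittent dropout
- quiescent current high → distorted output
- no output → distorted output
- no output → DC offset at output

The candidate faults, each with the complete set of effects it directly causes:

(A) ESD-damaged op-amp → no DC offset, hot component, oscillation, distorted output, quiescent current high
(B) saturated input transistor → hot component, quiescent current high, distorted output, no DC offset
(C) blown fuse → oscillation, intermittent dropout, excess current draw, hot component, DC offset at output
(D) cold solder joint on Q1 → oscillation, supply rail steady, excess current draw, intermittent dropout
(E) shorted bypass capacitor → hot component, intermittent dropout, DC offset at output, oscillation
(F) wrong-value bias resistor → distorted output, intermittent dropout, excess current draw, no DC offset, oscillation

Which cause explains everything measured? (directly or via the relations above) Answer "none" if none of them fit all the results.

none

Testing each hypothesis:
(A) ESD-damaged op-amp — oscillation yes; hot component yes; DC offset at output NO; distorted output yes; intermittent dropout NO; excess current draw NO
(B) saturated input transistor — oscillation NO; hot component yes; DC offset at output NO; distorted output yes; intermittent dropout NO; excess current draw NO
(C) blown fuse — oscillation yes; hot component yes; DC offset at output yes; distorted output NO; intermittent dropout yes; excess current draw yes
(D) cold solder joint on Q1 — does not account for hot component, DC offset at output, distorted output
(E) shorted bypass capacitor — does not account for distorted output, excess current draw
(F) wrong-value bias resistor — oscillation yes; hot component NO; DC offset at output NO; distorted output yes; intermittent dropout yes; excess current draw yes
Every candidate fails on at least one observation.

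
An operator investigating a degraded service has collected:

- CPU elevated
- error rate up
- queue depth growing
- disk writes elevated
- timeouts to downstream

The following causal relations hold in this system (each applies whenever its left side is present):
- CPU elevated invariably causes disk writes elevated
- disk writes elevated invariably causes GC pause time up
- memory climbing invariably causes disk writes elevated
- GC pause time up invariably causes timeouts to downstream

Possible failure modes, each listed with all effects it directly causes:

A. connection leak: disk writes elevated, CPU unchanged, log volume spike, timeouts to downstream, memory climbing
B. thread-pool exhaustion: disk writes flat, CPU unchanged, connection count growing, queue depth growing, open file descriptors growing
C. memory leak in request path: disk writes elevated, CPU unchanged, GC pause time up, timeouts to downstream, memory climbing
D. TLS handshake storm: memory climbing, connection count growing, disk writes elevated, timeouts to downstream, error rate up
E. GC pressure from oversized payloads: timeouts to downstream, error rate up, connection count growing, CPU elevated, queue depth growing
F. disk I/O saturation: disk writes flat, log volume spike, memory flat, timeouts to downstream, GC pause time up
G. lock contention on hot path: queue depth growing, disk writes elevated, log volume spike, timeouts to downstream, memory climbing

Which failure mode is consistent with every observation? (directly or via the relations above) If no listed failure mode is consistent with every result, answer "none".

E

Per-candidate check:
(A) connection leak — CPU elevated miss; error rate up miss; queue depth growing miss; disk writes elevated match; timeouts to downstream match
(B) thread-pool exhaustion — CPU elevated miss; error rate up miss; queue depth growing match; disk writes elevated miss; timeouts to downstream miss
(C) memory leak in request path — fails on CPU elevated, error rate up, queue depth growing (predicts CPU unchanged, not CPU elevated)
(D) TLS handshake storm — does not account for CPU elevated, queue depth growing
(E) GC pressure from oversized payloads — accounts for every observation (disk writes elevated by CPU elevated → disk writes elevated)
(F) disk I/O saturation — CPU elevated miss; error rate up miss; queue depth growing miss; disk writes elevated miss; timeouts to downstream match
(G) lock contention on hot path — CPU elevated miss; error rate up miss; queue depth growing match; disk writes elevated match; timeouts to downstream match
(E) is the only candidate with no mismatches.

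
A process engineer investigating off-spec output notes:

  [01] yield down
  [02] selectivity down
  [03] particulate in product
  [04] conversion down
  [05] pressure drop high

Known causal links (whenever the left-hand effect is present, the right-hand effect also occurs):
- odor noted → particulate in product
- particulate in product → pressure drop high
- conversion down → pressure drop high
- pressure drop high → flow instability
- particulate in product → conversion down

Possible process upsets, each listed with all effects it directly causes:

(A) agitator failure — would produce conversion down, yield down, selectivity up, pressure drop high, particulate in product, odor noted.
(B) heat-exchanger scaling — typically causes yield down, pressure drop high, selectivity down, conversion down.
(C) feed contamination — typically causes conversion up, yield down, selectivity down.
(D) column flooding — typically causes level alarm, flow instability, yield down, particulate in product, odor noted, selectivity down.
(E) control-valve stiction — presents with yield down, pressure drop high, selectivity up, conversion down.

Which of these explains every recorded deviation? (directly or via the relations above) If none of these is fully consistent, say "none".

D

Checking each candidate against the observations:
(A) agitator failure — yield down match; selectivity down miss; particulate in product match; conversion down match; pressure drop high match
(B) heat-exchanger scaling — does not account for particulate in product
(C) feed contamination — yield down match; selectivity down match; particulate in product miss; conversion down miss; pressure drop high miss
(D) column flooding — yield down match; selectivity down match; particulate in product match; conversion down match (via particulate in product → conversion down); pressure drop high match (via particulate in product → pressure drop high)
(E) control-valve stiction — yield down match; selectivity down miss; particulate in product miss; conversion down match; pressure drop high match
(D) is the only candidate with no mismatches.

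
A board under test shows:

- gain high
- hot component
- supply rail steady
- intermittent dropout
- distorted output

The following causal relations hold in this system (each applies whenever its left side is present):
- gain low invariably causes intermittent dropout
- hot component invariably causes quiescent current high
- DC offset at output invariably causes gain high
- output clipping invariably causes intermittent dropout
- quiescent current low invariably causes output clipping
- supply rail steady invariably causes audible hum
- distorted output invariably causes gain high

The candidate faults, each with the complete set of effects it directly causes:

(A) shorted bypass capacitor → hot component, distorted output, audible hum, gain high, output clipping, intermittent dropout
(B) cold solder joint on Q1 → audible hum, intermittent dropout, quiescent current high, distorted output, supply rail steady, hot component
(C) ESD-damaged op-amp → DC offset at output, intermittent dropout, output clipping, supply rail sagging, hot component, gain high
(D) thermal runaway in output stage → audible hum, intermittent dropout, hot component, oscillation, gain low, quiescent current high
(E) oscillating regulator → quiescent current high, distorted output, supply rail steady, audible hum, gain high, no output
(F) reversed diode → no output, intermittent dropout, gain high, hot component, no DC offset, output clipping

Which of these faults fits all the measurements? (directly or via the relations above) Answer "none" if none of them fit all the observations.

B

For each candidate, compare predicted effects to what was observed:
(A) shorted bypass capacitor — gain high yes; hot component yes; supply rail steady NO; intermittent dropout yes; distorted output yes
(B) cold solder joint on Q1 — accounts for every observation (gain high by distorted output → gain high)
(C) ESD-damaged op-amp — gain high yes; hot component yes; supply rail steady NO; intermittent dropout yes; distorted output NO
(D) thermal runaway in output stage — fails on gain high, supply rail steady, distorted output (predicts gain low, not gain high)
(E) oscillating regulator — does not account for hot component, intermittent dropout
(F) reversed diode — does not account for supply rail steady, distorted output
(B) is the only candidate with no mismatches.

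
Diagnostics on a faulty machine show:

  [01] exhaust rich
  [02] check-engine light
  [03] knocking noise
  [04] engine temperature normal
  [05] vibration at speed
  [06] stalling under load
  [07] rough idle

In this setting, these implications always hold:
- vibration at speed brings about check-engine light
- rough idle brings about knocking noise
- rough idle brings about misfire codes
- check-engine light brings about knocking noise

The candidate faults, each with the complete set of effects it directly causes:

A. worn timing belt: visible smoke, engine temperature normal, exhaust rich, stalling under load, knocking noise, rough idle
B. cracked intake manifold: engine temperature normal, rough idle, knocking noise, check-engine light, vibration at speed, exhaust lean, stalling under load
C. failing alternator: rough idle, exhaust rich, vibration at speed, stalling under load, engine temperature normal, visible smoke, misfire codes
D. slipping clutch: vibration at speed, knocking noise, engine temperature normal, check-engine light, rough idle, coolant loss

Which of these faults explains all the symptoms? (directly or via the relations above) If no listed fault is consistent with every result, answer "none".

For each candidate, compare predicted effects to what was observed:
(A) worn timing belt — exhaust rich yes; check-engine light NO; knocking noise yes; engine temperature normal yes; vibration at speed NO; stalling under load yes; rough idle yes
(B) cracked intake manifold — fails on exhaust rich (predicts exhaust lean, not exhaust rich)
(C) failing alternator — exhaust rich yes; check-engine light yes (by vibration at speed → check-engine light); knocking noise yes (by rough idle → knocking noise); engine temperature normal yes; vibration at speed yes; stalling under load yes; rough idle yes
(D) slipping clutch — exhaust rich NO; check-engine light yes; knocking noise yes; engine temperature normal yes; vibration at speed yes; stalling under load NO; rough idle yes
Only (C) is consistent with every observation.

C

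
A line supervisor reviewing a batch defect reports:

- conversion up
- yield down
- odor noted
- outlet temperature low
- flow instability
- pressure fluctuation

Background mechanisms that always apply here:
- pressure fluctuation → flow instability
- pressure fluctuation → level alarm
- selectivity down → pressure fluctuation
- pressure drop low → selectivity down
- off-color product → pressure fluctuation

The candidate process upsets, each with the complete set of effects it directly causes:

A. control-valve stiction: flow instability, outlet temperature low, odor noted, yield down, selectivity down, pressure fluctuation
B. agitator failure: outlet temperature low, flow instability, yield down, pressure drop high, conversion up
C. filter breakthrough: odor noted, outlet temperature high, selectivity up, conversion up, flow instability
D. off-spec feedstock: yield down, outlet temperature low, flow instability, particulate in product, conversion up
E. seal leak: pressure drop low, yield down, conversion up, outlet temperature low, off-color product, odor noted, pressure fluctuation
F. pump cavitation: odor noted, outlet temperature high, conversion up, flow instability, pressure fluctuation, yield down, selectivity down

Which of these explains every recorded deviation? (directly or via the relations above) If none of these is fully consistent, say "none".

E

Per-candidate check:
(A) control-valve stiction — does not account for conversion up
(B) agitator failure — conversion up ✓; yield down ✓; odor noted ✗; outlet temperature low ✓; flow instability ✓; pressure fluctuation ✗
(C) filter breakthrough — conversion up ✓; yield down ✗; odor noted ✓; outlet temperature low ✗; flow instability ✓; pressure fluctuation ✗
(D) off-spec feedstock — conversion up ✓; yield down ✓; odor noted ✗; outlet temperature low ✓; flow instability ✓; pressure fluctuation ✗
(E) seal leak — conversion up ✓; yield down ✓; odor noted ✓; outlet temperature low ✓; flow instability ✓ (by pressure fluctuation → flow instability); pressure fluctuation ✓
(F) pump cavitation — conversion up ✓; yield down ✓; odor noted ✓; outlet temperature low ✗; flow instability ✓; pressure fluctuation ✓
Only (E) is consistent with every observation.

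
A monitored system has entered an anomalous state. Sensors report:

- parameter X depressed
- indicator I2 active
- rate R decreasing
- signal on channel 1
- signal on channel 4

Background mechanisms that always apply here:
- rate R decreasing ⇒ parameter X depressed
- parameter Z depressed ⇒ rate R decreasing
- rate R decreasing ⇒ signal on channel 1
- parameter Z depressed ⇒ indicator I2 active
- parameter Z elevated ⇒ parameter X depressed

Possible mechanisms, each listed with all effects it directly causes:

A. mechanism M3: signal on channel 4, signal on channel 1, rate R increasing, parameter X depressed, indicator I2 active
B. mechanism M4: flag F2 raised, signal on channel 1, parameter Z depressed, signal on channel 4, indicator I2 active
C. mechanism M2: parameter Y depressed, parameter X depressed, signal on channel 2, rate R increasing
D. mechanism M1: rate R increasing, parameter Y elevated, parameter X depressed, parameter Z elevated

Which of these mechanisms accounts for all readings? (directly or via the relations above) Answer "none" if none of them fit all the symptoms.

Testing each hypothesis:
(A) mechanism M3 — parameter X depressed yes; indicator I2 active yes; rate R decreasing NO; signal on channel 1 yes; signal on channel 4 yes
(B) mechanism M4 — parameter X depressed yes (through parameter Z depressed → rate R decreasing → parameter X depressed); indicator I2 active yes; rate R decreasing yes (through parameter Z depressed → rate R decreasing); signal on channel 1 yes; signal on channel 4 yes
(C) mechanism M2 — parameter X depressed yes; indicator I2 active NO; rate R decreasing NO; signal on channel 1 NO; signal on channel 4 NO
(D) mechanism M1 — parameter X depressed yes; indicator I2 active NO; rate R decreasing NO; signal on channel 1 NO; signal on channel 4 NO
Only (B) is consistent with every observation.

B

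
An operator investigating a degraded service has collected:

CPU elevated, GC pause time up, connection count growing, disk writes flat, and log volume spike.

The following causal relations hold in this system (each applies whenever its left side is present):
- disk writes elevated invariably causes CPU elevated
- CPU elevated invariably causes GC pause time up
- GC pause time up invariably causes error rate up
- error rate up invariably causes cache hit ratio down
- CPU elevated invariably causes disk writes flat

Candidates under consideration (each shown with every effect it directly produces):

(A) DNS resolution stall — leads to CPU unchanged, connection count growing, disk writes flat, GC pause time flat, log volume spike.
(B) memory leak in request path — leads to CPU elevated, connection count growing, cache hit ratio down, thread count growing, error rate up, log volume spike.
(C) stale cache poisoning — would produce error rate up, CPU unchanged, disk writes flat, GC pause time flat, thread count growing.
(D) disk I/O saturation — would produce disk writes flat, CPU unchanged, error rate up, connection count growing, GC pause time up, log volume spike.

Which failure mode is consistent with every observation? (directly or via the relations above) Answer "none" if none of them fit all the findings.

Per-candidate check:
(A) DNS resolution stall — CPU elevated miss; GC pause time up miss; connection count growing match; disk writes flat match; log volume spike match
(B) memory leak in request path — CPU elevated match; GC pause time up match (through CPU elevated → GC pause time up); connection count growing match; disk writes flat match (through CPU elevated → disk writes flat); log volume spike match
(C) stale cache poisoning — fails on CPU elevated, GC pause time up, connection count growing, log volume spike (predicts CPU unchanged, not CPU elevated; predicts GC pause time flat, not GC pause time up)
(D) disk I/O saturation — CPU elevated miss; GC pause time up match; connection count growing match; disk writes flat match; log volume spike match
Only (B) is consistent with every observation.

B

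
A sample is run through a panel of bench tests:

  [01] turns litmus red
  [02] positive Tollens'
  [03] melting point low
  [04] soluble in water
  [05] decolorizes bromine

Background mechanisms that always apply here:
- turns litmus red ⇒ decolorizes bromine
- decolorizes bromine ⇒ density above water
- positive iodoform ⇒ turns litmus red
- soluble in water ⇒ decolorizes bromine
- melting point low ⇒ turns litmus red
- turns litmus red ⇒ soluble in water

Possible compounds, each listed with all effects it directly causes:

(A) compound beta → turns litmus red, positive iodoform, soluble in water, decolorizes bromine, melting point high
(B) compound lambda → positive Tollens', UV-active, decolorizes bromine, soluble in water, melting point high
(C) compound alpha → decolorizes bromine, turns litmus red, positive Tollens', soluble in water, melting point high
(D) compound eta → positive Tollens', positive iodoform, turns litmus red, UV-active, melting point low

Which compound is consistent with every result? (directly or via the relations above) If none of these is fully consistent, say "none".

D

Checking each candidate against the observations:
(A) compound beta — fails on positive Tollens', melting point low (predicts melting point high, not melting point low)
(B) compound lambda — turns litmus red miss; positive Tollens' match; melting point low miss; soluble in water match; decolorizes bromine match
(C) compound alpha — fails on melting point low (predicts melting point high, not melting point low)
(D) compound eta — turns litmus red match; positive Tollens' match; melting point low match; soluble in water match (through turns litmus red → soluble in water); decolorizes bromine match (through turns litmus red → decolorizes bromine)
Only (D) is consistent with every observation.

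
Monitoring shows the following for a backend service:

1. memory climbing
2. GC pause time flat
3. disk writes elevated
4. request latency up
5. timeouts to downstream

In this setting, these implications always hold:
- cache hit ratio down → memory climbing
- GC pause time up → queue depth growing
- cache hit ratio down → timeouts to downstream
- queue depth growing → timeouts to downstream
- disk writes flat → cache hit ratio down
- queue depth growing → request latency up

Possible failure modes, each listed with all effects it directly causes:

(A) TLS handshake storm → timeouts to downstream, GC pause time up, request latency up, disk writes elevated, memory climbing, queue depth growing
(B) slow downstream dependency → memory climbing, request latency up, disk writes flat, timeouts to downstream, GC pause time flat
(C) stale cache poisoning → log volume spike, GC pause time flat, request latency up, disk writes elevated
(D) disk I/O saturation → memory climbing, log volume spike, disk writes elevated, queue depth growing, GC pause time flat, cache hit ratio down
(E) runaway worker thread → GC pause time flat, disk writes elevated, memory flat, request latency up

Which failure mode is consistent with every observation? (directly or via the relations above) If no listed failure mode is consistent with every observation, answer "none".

D

Testing each hypothesis:
(A) TLS handshake storm — memory climbing match; GC pause time flat miss; disk writes elevated match; request latency up match; timeouts to downstream match
(B) slow downstream dependency — memory climbing match; GC pause time flat match; disk writes elevated miss; request latency up match; timeouts to downstream match
(C) stale cache poisoning — does not account for memory climbing, timeouts to downstream
(D) disk I/O saturation — memory climbing match; GC pause time flat match; disk writes elevated match; request latency up match (by queue depth growing → request latency up); timeouts to downstream match (by queue depth growing → timeouts to downstream)
(E) runaway worker thread — fails on memory climbing, timeouts to downstream (predicts memory flat, not memory climbing)
Only (D) is consistent with every observation.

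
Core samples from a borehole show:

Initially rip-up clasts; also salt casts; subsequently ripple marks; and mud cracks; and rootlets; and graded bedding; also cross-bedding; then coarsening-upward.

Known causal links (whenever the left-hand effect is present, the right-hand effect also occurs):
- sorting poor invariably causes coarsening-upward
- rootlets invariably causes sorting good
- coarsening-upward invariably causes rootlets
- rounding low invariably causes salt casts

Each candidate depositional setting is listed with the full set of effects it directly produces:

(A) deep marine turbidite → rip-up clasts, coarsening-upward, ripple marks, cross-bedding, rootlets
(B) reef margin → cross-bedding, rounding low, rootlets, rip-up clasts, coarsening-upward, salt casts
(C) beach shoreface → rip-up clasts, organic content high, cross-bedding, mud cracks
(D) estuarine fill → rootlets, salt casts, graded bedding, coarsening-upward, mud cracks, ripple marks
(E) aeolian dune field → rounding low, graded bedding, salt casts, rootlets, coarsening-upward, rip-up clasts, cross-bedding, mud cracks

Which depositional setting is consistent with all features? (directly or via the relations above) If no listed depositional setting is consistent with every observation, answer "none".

none

Per-candidate check:
(A) deep marine turbidite — rip-up clasts match; salt casts miss; ripple marks match; mud cracks miss; rootlets match; graded bedding miss; cross-bedding match; coarsening-upward match
(B) reef margin — rip-up clasts match; salt casts match; ripple marks miss; mud cracks miss; rootlets match; graded bedding miss; cross-bedding match; coarsening-upward match
(C) beach shoreface — does not account for salt casts, ripple marks, rootlets, graded bedding, coarsening-upward
(D) estuarine fill — rip-up clasts miss; salt casts match; ripple marks match; mud cracks match; rootlets match; graded bedding match; cross-bedding miss; coarsening-upward match
(E) aeolian dune field — rip-up clasts match; salt casts match; ripple marks miss; mud cracks match; rootlets match; graded bedding match; cross-bedding match; coarsening-upward match
No candidate is consistent with all observations.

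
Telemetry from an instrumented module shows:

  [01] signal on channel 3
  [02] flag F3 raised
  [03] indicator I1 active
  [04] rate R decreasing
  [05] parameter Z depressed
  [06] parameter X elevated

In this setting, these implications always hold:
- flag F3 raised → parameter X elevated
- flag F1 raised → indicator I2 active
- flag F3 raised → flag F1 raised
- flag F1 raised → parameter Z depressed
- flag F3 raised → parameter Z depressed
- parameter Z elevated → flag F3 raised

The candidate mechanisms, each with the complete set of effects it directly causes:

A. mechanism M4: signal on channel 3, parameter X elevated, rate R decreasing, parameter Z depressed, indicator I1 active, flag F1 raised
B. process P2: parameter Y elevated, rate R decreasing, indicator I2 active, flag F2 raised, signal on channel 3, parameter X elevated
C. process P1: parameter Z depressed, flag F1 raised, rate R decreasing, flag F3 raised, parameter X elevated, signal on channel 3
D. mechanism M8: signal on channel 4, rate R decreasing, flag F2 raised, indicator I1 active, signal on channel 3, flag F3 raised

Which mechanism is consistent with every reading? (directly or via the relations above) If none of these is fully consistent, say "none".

D

For each candidate, compare predicted effects to what was observed:
(A) mechanism M4 — does not account for flag F3 raised
(B) process P2 — does not account for flag F3 raised, indicator I1 active, parameter Z depressed
(C) process P1 — does not account for indicator I1 active
(D) mechanism M8 — signal on channel 3 match; flag F3 raised match; indicator I1 active match; rate R decreasing match; parameter Z depressed match (via flag F3 raised → parameter Z depressed); parameter X elevated match (via flag F3 raised → parameter X elevated)
(D) is the only candidate with no mismatches.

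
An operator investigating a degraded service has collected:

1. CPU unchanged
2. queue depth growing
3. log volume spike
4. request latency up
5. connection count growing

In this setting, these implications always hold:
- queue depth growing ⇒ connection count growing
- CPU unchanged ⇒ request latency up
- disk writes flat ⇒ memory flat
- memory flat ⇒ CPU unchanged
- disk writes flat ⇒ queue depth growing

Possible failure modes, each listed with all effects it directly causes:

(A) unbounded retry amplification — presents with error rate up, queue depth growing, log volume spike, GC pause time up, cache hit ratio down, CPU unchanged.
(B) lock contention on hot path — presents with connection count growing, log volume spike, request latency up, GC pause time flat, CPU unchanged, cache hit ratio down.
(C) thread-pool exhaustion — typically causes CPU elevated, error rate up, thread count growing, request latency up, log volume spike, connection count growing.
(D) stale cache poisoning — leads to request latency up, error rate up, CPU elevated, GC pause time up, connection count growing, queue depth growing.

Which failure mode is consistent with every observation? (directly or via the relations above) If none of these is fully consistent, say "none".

A

Checking each candidate against the observations:
(A) unbounded retry amplification — CPU unchanged match; queue depth growing match; log volume spike match; request latency up match (via CPU unchanged → request latency up); connection count growing match (via queue depth growing → connection count growing)
(B) lock contention on hot path — CPU unchanged match; queue depth growing miss; log volume spike match; request latency up match; connection count growing match
(C) thread-pool exhaustion — CPU unchanged miss; queue depth growing miss; log volume spike match; request latency up match; connection count growing match
(D) stale cache poisoning — CPU unchanged miss; queue depth growing match; log volume spike miss; request latency up match; connection count growing match
Only (A) is consistent with every observation.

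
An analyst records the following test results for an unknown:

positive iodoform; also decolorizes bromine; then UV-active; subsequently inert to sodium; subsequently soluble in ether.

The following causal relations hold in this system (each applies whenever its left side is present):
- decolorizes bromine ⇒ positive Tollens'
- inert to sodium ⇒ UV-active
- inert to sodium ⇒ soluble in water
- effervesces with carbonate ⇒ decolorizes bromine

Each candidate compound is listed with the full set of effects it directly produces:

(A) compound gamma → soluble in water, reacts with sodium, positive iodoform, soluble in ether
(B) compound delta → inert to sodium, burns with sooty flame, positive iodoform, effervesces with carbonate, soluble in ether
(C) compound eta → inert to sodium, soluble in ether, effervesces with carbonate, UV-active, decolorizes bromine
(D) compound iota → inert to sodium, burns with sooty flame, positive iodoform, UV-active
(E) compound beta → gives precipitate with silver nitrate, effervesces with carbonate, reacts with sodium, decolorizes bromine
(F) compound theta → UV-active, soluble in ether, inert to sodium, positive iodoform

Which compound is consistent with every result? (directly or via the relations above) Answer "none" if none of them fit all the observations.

Testing each hypothesis:
(A) compound gamma — fails on decolorizes bromine, UV-active, inert to sodium (predicts reacts with sodium, not inert to sodium)
(B) compound delta — accounts for every observation (decolorizes bromine via effervesces with carbonate → decolorizes bromine)
(C) compound eta — positive iodoform ✗; decolorizes bromine ✓; UV-active ✓; inert to sodium ✓; soluble in ether ✓
(D) compound iota — does not account for decolorizes bromine, soluble in ether
(E) compound beta — fails on positive iodoform, UV-active, inert to sodium, soluble in ether (predicts reacts with sodium, not inert to sodium)
(F) compound theta — positive iodoform ✓; decolorizes bromine ✗; UV-active ✓; inert to sodium ✓; soluble in ether ✓
(B) alone accounts for all the evidence.

B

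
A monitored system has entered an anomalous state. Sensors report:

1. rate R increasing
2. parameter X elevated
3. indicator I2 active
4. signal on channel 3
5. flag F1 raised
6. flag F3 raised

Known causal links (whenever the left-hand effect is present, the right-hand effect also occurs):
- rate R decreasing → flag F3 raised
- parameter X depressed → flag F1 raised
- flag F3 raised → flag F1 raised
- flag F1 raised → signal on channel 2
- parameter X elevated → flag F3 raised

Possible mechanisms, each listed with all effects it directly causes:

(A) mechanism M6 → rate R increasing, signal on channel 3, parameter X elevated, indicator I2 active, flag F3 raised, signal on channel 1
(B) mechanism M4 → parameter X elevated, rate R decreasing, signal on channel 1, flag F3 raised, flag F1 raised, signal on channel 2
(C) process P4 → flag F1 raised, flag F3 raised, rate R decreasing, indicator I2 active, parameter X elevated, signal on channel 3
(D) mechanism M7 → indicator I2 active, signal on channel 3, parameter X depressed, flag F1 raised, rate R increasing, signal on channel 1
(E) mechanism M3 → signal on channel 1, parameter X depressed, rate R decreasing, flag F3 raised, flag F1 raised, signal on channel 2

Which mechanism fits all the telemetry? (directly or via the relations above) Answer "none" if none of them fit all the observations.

A

Checking each candidate against the observations:
(A) mechanism M6 — accounts for every observation (flag F1 raised through flag F3 raised → flag F1 raised)
(B) mechanism M4 — rate R increasing NO; parameter X elevated yes; indicator I2 active NO; signal on channel 3 NO; flag F1 raised yes; flag F3 raised yes
(C) process P4 — rate R increasing NO; parameter X elevated yes; indicator I2 active yes; signal on channel 3 yes; flag F1 raised yes; flag F3 raised yes
(D) mechanism M7 — fails on parameter X elevated, flag F3 raised (predicts parameter X depressed, not parameter X elevated)
(E) mechanism M3 — rate R increasing NO; parameter X elevated NO; indicator I2 active NO; signal on channel 3 NO; flag F1 raised yes; flag F3 raised yes
Only (A) is consistent with every observation.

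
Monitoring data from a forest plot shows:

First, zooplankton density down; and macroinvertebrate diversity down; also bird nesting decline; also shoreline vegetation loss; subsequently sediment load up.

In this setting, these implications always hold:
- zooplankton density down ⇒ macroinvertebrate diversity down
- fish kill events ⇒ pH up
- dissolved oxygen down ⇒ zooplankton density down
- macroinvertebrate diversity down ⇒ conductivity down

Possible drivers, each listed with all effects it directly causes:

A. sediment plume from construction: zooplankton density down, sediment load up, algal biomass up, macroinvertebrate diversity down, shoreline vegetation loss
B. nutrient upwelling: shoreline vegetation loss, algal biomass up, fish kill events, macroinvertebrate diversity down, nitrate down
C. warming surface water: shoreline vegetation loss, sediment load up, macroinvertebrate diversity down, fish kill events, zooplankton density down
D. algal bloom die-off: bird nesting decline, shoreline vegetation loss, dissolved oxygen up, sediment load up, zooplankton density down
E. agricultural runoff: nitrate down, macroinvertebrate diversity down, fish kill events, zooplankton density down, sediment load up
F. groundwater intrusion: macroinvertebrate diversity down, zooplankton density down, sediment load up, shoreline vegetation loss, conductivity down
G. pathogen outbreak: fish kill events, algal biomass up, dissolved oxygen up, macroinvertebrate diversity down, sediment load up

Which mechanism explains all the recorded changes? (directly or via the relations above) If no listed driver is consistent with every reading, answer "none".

D

For each candidate, compare predicted effects to what was observed:
(A) sediment plume from construction — zooplankton density down ✓; macroinvertebrate diversity down ✓; bird nesting decline ✗; shoreline vegetation loss ✓; sediment load up ✓
(B) nutrient upwelling — zooplankton density down ✗; macroinvertebrate diversity down ✓; bird nesting decline ✗; shoreline vegetation loss ✓; sediment load up ✗
(C) warming surface water — zooplankton density down ✓; macroinvertebrate diversity down ✓; bird nesting decline ✗; shoreline vegetation loss ✓; sediment load up ✓
(D) algal bloom die-off — zooplankton density down ✓; macroinvertebrate diversity down ✓ (through zooplankton density down → macroinvertebrate diversity down); bird nesting decline ✓; shoreline vegetation loss ✓; sediment load up ✓
(E) agricultural runoff — does not account for bird nesting decline, shoreline vegetation loss
(F) groundwater intrusion — does not account for bird nesting decline
(G) pathogen outbreak — does not account for zooplankton density down, bird nesting decline, shoreline vegetation loss
Only (D) is consistent with every observation.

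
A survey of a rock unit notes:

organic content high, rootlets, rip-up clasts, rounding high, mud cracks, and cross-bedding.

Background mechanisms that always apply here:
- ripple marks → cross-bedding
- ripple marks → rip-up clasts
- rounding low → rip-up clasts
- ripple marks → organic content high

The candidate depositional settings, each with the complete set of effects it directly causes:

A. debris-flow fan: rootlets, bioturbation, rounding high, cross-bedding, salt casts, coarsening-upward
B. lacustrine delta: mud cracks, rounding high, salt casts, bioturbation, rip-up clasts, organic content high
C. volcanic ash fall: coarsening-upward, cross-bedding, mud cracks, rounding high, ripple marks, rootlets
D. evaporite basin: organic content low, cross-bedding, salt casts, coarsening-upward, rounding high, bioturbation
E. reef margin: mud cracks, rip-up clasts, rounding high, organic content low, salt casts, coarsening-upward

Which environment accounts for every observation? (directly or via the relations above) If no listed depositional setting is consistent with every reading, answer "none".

For each candidate, compare predicted effects to what was observed:
(A) debris-flow fan — organic content high NO; rootlets yes; rip-up clasts NO; rounding high yes; mud cracks NO; cross-bedding yes
(B) lacustrine delta — does not account for rootlets, cross-bedding
(C) volcanic ash fall — organic content high yes (via ripple marks → organic content high); rootlets yes; rip-up clasts yes (via ripple marks → rip-up clasts); rounding high yes; mud cracks yes; cross-bedding yes
(D) evaporite basin — organic content high NO; rootlets NO; rip-up clasts NO; rounding high yes; mud cracks NO; cross-bedding yes
(E) reef margin — fails on organic content high, rootlets, cross-bedding (predicts organic content low, not organic content high)
(C) alone accounts for all the evidence.

C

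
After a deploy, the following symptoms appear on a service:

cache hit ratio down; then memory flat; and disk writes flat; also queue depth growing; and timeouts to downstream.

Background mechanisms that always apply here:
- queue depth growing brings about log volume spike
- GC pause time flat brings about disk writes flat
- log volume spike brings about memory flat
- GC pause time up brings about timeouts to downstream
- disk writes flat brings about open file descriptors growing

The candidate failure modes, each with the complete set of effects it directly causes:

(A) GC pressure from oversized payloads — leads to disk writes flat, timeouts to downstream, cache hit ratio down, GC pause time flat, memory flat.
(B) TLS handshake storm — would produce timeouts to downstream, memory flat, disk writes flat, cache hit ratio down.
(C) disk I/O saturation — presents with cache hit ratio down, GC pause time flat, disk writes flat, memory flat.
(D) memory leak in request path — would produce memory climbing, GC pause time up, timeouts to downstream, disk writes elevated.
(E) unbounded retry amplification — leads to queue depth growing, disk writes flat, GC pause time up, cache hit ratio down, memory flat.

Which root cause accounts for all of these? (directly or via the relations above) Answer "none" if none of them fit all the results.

E

Checking each candidate against the observations:
(A) GC pressure from oversized payloads — does not account for queue depth growing
(B) TLS handshake storm — cache hit ratio down ✓; memory flat ✓; disk writes flat ✓; queue depth growing ✗; timeouts to downstream ✓
(C) disk I/O saturation — cache hit ratio down ✓; memory flat ✓; disk writes flat ✓; queue depth growing ✗; timeouts to downstream ✗
(D) memory leak in request path — fails on cache hit ratio down, memory flat, disk writes flat, queue depth growing (predicts memory climbing, not memory flat; predicts disk writes elevated, not disk writes flat)
(E) unbounded retry amplification — accounts for every observation (timeouts to downstream through GC pause time up → timeouts to downstream)
(E) alone accounts for all the evidence.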